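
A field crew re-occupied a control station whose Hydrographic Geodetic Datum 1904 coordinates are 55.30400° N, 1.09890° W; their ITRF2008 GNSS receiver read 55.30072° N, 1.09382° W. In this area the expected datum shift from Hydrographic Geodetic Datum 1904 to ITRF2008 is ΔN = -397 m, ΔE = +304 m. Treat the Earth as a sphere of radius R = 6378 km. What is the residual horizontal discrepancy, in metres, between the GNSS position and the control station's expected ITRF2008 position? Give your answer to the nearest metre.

Observed coordinate differences: Δφ = -0.00328°, Δλ = +0.00508°.
Converting to metres (1° lat = 111317 m, cos φ = 0.569222): observed ΔN = -365.1 m, observed ΔE = 321.9 m.
Subtracting the expected shift leaves a residual of -365.1 − (-397) = 31.9 m north and 321.9 − (304) = 17.9 m east.
Residual distance = √(31.9² + 17.9²) = 36.6 m.

37 m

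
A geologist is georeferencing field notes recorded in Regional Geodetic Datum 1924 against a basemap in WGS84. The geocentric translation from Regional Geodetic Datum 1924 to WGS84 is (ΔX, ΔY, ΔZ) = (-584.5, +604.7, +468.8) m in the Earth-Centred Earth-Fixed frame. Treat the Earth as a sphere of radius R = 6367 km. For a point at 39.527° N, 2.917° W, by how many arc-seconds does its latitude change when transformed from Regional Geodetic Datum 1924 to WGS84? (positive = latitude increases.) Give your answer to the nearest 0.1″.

Δφ = 24.4″

sin φ = 0.636442, cos φ = 0.771325, sin λ = -0.050889, cos λ = 0.998704.
North component: ΔN = −sin φ cos λ·ΔX − sin φ sin λ·ΔY + cos φ·ΔZ = −(0.636442)(0.998704)(-584.5) − (0.636442)(-0.050889)(604.7) + (0.771325)(468.8) = 752.70 m.
1° of latitude spans πR/180 = 111125 m, so Δφ = 752.70 / 111125 × 3600 = 24.384″.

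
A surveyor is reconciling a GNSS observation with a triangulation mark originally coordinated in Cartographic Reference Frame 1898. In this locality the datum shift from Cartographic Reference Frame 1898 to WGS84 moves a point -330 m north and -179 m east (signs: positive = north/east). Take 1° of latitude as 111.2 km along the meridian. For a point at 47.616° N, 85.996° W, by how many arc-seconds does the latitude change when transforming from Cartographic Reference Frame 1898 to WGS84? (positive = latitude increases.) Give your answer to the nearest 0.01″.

1° of latitude = 111.2 km, so Δφ = -330.0 / 111200 = -0.0029676° = -10.683″.

Δφ = -10.68″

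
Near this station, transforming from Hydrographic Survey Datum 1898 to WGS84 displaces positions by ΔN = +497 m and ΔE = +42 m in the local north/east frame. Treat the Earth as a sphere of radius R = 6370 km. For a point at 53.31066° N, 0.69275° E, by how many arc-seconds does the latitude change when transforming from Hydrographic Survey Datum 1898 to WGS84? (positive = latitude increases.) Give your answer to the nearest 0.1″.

Δφ = 16.1″

On a sphere of radius R, 1 rad of latitude = R, so Δφ = ΔN / R = 497.0 / 6370000 = 7.8022e-05 rad = 16.093″.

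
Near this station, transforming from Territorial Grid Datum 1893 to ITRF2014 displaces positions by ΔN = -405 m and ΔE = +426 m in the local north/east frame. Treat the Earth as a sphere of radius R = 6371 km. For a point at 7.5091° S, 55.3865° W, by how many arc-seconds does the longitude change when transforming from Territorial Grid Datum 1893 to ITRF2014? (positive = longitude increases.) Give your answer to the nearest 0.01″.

Δλ = 13.91″

At latitude -7.5091°, cos φ = 0.991424.
One radian of longitude at latitude φ spans R cos φ, so Δλ = ΔE / (R cos φ) = 426.0 / (6371000 × 0.991424) = 6.7444e-05 rad = 13.911″.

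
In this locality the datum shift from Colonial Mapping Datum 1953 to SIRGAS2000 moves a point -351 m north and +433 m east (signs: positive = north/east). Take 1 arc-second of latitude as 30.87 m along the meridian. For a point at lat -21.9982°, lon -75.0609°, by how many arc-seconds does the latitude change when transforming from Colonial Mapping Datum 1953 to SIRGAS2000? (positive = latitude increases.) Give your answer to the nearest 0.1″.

Δφ = -11.4″

1″ of latitude = 30.87 m, so Δφ = -351.0 / 30.87 = -11.370″.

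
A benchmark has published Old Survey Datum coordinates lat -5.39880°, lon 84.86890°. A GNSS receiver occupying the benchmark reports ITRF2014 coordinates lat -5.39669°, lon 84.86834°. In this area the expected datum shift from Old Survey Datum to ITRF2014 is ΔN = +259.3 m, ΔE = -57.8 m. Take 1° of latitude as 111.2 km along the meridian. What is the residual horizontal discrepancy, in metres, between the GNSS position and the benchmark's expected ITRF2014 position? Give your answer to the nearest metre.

25 m

Observed coordinate differences: Δφ = +0.00211°, Δλ = -0.00056°.
Converting to metres (1° lat = 111200 m, cos φ = 0.995564): observed ΔN = 234.6 m, observed ΔE = -62.0 m.
Subtracting the expected shift leaves a residual of 234.6 − (259.3) = -24.7 m north and -62.0 − (-57.8) = -4.2 m east.
Residual distance = √((-24.7)² + (-4.2)²) = 25.0 m.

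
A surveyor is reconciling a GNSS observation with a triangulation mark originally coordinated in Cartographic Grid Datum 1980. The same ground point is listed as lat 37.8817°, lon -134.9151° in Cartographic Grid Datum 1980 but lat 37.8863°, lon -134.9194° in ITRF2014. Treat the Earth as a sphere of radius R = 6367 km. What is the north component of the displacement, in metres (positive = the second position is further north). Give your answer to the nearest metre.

Δφ = 37.8863° − 37.8817° = +0.0046°; Δλ = -134.9194° − -134.9151° = -0.0043°.
1° along a meridian = πR/180 = 111125 m.
ΔN = Δφ × 111125 = 511.2 m; ΔE = Δλ × 111125 × cos(37.8817°) = -0.0043 × 111125 × 0.789280 = -377.1 m.

ΔN = 511 m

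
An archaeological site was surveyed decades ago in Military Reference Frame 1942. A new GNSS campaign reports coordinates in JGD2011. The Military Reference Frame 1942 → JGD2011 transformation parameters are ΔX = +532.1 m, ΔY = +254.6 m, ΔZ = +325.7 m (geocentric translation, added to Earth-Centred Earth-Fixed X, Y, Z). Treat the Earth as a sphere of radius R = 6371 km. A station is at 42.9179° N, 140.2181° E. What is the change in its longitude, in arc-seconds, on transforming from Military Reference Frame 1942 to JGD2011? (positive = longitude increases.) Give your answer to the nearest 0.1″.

Δλ = -23.7″

sin φ = 0.680950, cos φ = 0.732330, sin λ = 0.639867, cos λ = -0.768486.
East component: ΔE = −sin λ·ΔX + cos λ·ΔY = −(0.639867)(532.1) + (-0.768486)(254.6) = -536.13 m.
1° of latitude spans πR/180 = 111195 m; at latitude φ, 1° of longitude spans that × cos φ = 81431.4 m, so Δλ = -536.13 / 81431.4 × 3600 = -23.702″.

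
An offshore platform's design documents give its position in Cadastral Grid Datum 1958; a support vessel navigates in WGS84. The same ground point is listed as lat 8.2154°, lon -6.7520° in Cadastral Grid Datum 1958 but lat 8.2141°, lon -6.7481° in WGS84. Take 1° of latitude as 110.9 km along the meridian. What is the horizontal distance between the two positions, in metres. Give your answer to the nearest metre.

452 m

Δφ = 8.2141° − 8.2154° = -0.0013°; Δλ = -6.7481° − -6.7520° = +0.0039°.
ΔN = Δφ × 110900 = -144.2 m; ΔE = Δλ × 110900 × cos(8.2154°) = +0.0039 × 110900 × 0.989738 = 428.1 m.
Distance = √(ΔE² + ΔN²) = √(428.1² + (-144.2)²) = 451.7 m.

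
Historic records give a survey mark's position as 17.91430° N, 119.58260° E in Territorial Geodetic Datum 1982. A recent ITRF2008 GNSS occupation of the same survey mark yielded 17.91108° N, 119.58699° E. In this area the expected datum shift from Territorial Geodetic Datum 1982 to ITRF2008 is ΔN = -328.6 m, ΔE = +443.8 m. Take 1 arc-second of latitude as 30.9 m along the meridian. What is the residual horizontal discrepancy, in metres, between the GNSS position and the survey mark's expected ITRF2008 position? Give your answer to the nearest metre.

36 m

Observed coordinate differences: Δφ = -0.00322°, Δλ = +0.00439°.
Converting to metres (1° lat = 111240 m, cos φ = 0.951518): observed ΔN = -358.2 m, observed ΔE = 464.7 m.
Subtracting the expected shift leaves a residual of -358.2 − (-328.6) = -29.6 m north and 464.7 − (443.8) = 20.9 m east.
Residual distance = √((-29.6)² + 20.9²) = 36.2 m.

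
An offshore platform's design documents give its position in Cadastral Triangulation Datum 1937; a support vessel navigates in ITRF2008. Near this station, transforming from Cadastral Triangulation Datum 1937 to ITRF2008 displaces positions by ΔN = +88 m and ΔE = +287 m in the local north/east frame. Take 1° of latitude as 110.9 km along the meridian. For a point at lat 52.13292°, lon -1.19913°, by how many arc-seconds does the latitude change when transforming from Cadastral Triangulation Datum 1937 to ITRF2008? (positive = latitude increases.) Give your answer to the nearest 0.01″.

1° of latitude = 110.9 km, so Δφ = 88.0 / 110900 = 0.0007935° = 2.857″.

Δφ = 2.86″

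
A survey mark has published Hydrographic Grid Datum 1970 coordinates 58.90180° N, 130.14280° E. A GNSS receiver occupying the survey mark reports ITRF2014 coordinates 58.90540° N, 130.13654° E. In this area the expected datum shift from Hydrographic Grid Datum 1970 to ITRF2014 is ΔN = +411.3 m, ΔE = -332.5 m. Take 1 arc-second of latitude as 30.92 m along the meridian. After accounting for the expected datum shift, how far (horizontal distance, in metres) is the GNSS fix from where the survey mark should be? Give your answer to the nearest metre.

29 m

Observed coordinate differences: Δφ = +0.00360°, Δλ = -0.00626°.
Converting to metres (1° lat = 111312 m, cos φ = 0.516506): observed ΔN = 400.7 m, observed ΔE = -359.9 m.
Subtracting the expected shift leaves a residual of 400.7 − (411.3) = -10.6 m north and -359.9 − (-332.5) = -27.4 m east.
Residual distance = √((-10.6)² + (-27.4)²) = 29.4 m.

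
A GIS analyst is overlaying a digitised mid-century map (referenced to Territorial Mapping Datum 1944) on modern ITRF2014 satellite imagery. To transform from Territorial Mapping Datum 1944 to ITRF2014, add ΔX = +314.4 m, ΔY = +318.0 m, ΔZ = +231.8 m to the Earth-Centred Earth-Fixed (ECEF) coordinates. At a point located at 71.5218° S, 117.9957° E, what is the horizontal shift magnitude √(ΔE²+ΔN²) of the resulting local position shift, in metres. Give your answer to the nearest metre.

The local east axis at (φ, λ) is (−sin λ, cos λ, 0), so ΔE = −sin(117.9957°)·314.4 + cos(117.9957°)·318.0 = -426.88 m.
The local north axis is (−sin φ cos λ, −sin φ sin λ, cos φ), giving ΔN = -139.972 + 266.312 + 73.468 = 199.81 m.
Horizontal magnitude = √(ΔE² + ΔN²) = √((-426.88)² + 199.81²) = 471.33 m.

471 m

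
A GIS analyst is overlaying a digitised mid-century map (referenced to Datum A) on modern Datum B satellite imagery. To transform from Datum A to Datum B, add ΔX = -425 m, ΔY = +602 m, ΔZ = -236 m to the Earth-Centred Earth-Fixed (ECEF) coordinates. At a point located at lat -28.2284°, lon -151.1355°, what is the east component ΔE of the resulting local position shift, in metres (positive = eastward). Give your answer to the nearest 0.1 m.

ΔE = -732.4 m

The local east axis at (φ, λ) is (−sin λ, cos λ, 0), so ΔE = −sin(-151.1355°)·(-425) + cos(-151.1355°)·602 = -732.37 m.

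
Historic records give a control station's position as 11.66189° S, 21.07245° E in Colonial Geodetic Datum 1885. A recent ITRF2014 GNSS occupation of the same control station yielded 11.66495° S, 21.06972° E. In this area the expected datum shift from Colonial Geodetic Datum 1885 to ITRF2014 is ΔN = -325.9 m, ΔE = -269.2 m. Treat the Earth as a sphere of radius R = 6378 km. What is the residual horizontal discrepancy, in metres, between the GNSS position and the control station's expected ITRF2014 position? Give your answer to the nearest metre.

32 m

Observed coordinate differences: Δφ = -0.00306°, Δλ = -0.00273°.
Converting to metres (1° lat = 111317 m, cos φ = 0.979357): observed ΔN = -340.6 m, observed ΔE = -297.6 m.
Subtracting the expected shift leaves a residual of -340.6 − (-325.9) = -14.7 m north and -297.6 − (-269.2) = -28.4 m east.
Residual distance = √((-14.7)² + (-28.4)²) = 32.0 m.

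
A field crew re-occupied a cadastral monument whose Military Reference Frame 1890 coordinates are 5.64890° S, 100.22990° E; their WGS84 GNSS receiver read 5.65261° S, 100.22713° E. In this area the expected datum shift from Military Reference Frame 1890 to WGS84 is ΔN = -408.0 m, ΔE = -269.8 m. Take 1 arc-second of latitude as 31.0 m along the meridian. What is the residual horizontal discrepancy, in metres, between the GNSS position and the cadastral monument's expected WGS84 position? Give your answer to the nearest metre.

38 m

Observed coordinate differences: Δφ = -0.00371°, Δλ = -0.00277°.
Converting to metres (1° lat = 111600 m, cos φ = 0.995144): observed ΔN = -414.0 m, observed ΔE = -307.6 m.
Subtracting the expected shift leaves a residual of -414.0 − (-408.0) = -6.0 m north and -307.6 − (-269.8) = -37.8 m east.
Residual distance = √((-6.0)² + (-37.8)²) = 38.3 m.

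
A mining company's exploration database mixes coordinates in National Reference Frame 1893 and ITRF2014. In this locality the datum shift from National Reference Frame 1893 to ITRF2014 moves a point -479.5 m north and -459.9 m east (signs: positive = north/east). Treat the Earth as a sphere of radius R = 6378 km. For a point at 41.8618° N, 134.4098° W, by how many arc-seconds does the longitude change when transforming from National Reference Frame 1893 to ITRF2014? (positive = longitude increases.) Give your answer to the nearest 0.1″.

Δλ = -20.0″

At latitude 41.8618°, cos φ = 0.744757.
One radian of longitude at latitude φ spans R cos φ, so Δλ = ΔE / (R cos φ) = -459.9 / (6378000 × 0.744757) = -9.6820e-05 rad = -19.971″.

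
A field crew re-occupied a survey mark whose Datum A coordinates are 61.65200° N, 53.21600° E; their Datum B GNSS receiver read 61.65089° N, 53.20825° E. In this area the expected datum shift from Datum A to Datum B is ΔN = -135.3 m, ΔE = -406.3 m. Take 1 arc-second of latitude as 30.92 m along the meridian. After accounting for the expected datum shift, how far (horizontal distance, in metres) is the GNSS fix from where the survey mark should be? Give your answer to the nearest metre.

12 m

Observed coordinate differences: Δφ = -0.00111°, Δλ = -0.00775°.
Converting to metres (1° lat = 111312 m, cos φ = 0.474826): observed ΔN = -123.6 m, observed ΔE = -409.6 m.
Subtracting the expected shift leaves a residual of -123.6 − (-135.3) = 11.7 m north and -409.6 − (-406.3) = -3.3 m east.
Residual distance = √(11.7² + (-3.3)²) = 12.2 m.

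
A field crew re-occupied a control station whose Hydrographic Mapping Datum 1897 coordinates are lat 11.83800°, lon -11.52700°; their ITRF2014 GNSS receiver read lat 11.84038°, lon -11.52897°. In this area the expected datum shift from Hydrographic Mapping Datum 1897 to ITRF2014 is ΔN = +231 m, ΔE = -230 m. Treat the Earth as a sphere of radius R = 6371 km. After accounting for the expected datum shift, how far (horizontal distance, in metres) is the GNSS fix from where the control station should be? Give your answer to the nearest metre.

Observed coordinate differences: Δφ = +0.00238°, Δλ = -0.00197°.
Converting to metres (1° lat = 111195 m, cos φ = 0.978732): observed ΔN = 264.6 m, observed ΔE = -214.4 m.
Subtracting the expected shift leaves a residual of 264.6 − (231) = 33.6 m north and -214.4 − (-230) = 15.6 m east.
Residual distance = √(33.6² + 15.6²) = 37.1 m.

37 m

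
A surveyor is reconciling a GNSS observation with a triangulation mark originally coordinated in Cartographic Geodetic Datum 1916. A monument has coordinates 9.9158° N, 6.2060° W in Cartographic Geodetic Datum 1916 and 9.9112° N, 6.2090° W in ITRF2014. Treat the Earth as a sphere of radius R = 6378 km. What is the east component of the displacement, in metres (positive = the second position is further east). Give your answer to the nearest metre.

Δφ = 9.9112° − 9.9158° = -0.0046°; Δλ = -6.2090° − -6.2060° = -0.0030°.
1° along a meridian = πR/180 = 111317 m.
ΔN = Δφ × 111317 = -512.1 m; ΔE = Δλ × 111317 × cos(9.9158°) = -0.0030 × 111317 × 0.985062 = -329.0 m.

ΔE = -329 m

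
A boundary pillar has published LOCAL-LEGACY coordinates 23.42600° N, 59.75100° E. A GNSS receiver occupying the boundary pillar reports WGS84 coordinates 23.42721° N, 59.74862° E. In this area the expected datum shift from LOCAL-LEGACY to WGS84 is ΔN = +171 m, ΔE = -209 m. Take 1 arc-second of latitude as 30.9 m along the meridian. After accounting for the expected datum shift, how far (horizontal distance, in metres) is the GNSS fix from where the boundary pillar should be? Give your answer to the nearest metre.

50 m

Observed coordinate differences: Δφ = +0.00121°, Δλ = -0.00238°.
Converting to metres (1° lat = 111240 m, cos φ = 0.917574): observed ΔN = 134.6 m, observed ΔE = -242.9 m.
Subtracting the expected shift leaves a residual of 134.6 − (171) = -36.4 m north and -242.9 − (-209) = -33.9 m east.
Residual distance = √((-36.4)² + (-33.9)²) = 49.8 m.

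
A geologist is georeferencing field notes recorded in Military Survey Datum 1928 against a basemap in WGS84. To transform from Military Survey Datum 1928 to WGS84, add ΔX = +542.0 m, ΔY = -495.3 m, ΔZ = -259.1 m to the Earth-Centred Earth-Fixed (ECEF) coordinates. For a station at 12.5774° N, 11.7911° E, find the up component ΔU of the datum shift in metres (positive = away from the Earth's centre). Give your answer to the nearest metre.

ΔU = 363 m

At φ = 12.5774°, λ = 11.7911°: sin φ = 0.217758, cos φ = 0.976003, sin λ = 0.204344, cos λ = 0.978899.
ΔU = cos φ cos λ·ΔX + cos φ sin λ·ΔY + sin φ·ΔZ = (0.976003)(0.978899)(542.0) + (0.976003)(0.204344)(-495.3) + (0.217758)(-259.1) = 362.63 m.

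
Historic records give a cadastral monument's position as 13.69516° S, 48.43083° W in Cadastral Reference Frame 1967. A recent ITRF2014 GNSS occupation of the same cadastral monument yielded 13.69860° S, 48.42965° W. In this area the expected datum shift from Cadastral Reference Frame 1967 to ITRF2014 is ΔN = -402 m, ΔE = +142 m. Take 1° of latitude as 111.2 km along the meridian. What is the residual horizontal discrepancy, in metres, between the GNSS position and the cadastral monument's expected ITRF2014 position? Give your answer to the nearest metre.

24 m

Observed coordinate differences: Δφ = -0.00344°, Δλ = +0.00118°.
Converting to metres (1° lat = 111200 m, cos φ = 0.971569): observed ΔN = -382.5 m, observed ΔE = 127.5 m.
Subtracting the expected shift leaves a residual of -382.5 − (-402) = 19.5 m north and 127.5 − (142) = -14.5 m east.
Residual distance = √(19.5² + (-14.5)²) = 24.3 m.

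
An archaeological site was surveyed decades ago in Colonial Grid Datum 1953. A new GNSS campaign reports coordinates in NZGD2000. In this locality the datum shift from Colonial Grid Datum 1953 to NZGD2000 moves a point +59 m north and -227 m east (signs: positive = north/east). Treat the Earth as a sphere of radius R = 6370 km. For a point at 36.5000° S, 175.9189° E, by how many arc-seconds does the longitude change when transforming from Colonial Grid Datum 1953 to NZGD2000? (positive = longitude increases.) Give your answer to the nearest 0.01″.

Δλ = -9.14″

At latitude -36.5000°, cos φ = 0.803857.
One radian of longitude at latitude φ spans R cos φ, so Δλ = ΔE / (R cos φ) = -227.0 / (6370000 × 0.803857) = -4.4331e-05 rad = -9.144″.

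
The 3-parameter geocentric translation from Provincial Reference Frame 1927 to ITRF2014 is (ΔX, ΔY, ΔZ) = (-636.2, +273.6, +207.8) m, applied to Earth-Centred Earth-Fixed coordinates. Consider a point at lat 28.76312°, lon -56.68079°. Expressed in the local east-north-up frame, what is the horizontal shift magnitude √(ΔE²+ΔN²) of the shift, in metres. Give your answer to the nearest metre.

598 m

The local east axis at (φ, λ) is (−sin λ, cos λ, 0), so ΔE = −sin(-56.68079°)·(-636.2) + cos(-56.68079°)·273.6 = -381.33 m.
The local north axis is (−sin φ cos λ, −sin φ sin λ, cos φ), giving ΔN = 168.160 + 110.013 + 182.161 = 460.33 m.
Horizontal magnitude = √(ΔE² + ΔN²) = √((-381.33)² + 460.33²) = 597.76 m.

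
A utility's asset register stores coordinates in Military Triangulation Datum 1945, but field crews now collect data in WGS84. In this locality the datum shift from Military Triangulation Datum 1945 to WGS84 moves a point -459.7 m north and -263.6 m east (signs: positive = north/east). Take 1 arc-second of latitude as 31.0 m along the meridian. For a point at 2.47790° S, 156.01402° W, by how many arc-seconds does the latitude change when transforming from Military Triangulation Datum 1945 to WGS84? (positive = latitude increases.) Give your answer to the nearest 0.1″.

1″ of latitude = 31.00 m, so Δφ = -459.7 / 31.00 = -14.829″.

Δφ = -14.8″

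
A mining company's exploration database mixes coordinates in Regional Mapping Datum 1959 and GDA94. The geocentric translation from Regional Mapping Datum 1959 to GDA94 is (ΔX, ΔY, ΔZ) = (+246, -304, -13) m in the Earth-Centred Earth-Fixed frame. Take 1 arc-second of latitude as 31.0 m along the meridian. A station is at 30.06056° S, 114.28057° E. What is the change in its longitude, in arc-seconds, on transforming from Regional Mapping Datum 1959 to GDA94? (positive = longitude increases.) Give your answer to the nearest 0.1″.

Δλ = -3.7″

sin φ = -0.500915, cos φ = 0.865496, sin λ = 0.911543, cos λ = -0.411205.
East component: ΔE = −sin λ·ΔX + cos λ·ΔY = −(0.911543)(246) + (-0.411205)(-304) = -99.23 m.
1° of latitude spans 3600 × 31.00 = 111600 m; at latitude φ, 1° of longitude spans that × cos φ = 96589.4 m, so Δλ = -99.23 / 96589.4 × 3600 = -3.699″.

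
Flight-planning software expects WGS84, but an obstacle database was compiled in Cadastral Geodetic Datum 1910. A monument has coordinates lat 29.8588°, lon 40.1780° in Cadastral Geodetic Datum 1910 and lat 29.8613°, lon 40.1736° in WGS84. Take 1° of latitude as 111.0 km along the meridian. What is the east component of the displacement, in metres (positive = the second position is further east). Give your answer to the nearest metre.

Δφ = 29.8613° − 29.8588° = +0.0025°; Δλ = 40.1736° − 40.1780° = -0.0044°.
ΔN = Δφ × 111000 = 277.5 m; ΔE = Δλ × 111000 × cos(29.8588°) = -0.0044 × 111000 × 0.867255 = -423.6 m.

ΔE = -424 m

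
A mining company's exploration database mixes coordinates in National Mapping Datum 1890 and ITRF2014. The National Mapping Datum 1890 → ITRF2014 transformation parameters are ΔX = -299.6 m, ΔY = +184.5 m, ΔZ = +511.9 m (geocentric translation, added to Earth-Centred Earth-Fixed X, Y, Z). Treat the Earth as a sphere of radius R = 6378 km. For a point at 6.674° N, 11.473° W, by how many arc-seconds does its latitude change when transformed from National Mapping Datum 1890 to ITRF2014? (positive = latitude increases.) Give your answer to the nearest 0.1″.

Δφ = 17.7″

sin φ = 0.116220, cos φ = 0.993223, sin λ = -0.198906, cos λ = 0.980019.
North component: ΔN = −sin φ cos λ·ΔX − sin φ sin λ·ΔY + cos φ·ΔZ = −(0.116220)(0.980019)(-299.6) − (0.116220)(-0.198906)(184.5) + (0.993223)(511.9) = 546.82 m.
1° of latitude spans πR/180 = 111317 m, so Δφ = 546.82 / 111317 × 3600 = 17.684″.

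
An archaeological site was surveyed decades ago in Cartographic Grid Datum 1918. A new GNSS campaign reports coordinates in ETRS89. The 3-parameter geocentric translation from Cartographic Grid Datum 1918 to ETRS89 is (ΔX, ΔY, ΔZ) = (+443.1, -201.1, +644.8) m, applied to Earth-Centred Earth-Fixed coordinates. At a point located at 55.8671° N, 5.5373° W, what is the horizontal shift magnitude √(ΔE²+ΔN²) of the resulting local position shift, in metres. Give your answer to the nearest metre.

The local east axis at (φ, λ) is (−sin λ, cos λ, 0), so ΔE = −sin(-5.5373°)·443.1 + cos(-5.5373°)·(-201.1) = -157.41 m.
The local north axis is (−sin φ cos λ, −sin φ sin λ, cos φ), giving ΔN = -365.059 − 16.062 + 361.807 = -19.31 m.
Horizontal magnitude = √(ΔE² + ΔN²) = √((-157.41)² + (-19.31)²) = 158.59 m.

159 m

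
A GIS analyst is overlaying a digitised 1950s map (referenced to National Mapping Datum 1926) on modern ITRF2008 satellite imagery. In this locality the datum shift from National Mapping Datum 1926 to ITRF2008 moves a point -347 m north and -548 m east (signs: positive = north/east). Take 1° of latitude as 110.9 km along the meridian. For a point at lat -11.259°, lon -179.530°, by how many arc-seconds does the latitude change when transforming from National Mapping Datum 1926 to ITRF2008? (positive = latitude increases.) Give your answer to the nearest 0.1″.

1° of latitude = 110.9 km, so Δφ = -347.0 / 110900 = -0.0031289° = -11.264″.

Δφ = -11.3″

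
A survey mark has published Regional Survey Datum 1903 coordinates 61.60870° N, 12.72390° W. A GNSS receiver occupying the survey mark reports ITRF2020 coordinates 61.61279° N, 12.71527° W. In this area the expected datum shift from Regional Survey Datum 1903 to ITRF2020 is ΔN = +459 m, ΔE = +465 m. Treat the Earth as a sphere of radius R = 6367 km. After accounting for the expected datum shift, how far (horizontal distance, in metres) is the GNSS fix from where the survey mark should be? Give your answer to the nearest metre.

Observed coordinate differences: Δφ = +0.00409°, Δλ = +0.00863°.
Converting to metres (1° lat = 111125 m, cos φ = 0.475491): observed ΔN = 454.5 m, observed ΔE = 456.0 m.
Subtracting the expected shift leaves a residual of 454.5 − (459) = -4.5 m north and 456.0 − (465) = -9.0 m east.
Residual distance = √((-4.5)² + (-9.0)²) = 10.1 m.

10 m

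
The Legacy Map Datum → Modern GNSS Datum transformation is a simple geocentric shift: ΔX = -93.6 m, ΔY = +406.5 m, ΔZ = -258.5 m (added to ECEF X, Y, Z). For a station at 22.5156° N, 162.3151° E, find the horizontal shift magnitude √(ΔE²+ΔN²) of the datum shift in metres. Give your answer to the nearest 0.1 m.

The local east axis at (φ, λ) is (−sin λ, cos λ, 0), so ΔE = −sin(162.3151°)·(-93.6) + cos(162.3151°)·406.5 = -358.86 m.
The local north axis is (−sin φ cos λ, −sin φ sin λ, cos φ), giving ΔN = -34.149 − 47.288 − 238.796 = -320.23 m.
Horizontal magnitude = √(ΔE² + ΔN²) = √((-358.86)² + (-320.23)²) = 480.96 m.

481.0 m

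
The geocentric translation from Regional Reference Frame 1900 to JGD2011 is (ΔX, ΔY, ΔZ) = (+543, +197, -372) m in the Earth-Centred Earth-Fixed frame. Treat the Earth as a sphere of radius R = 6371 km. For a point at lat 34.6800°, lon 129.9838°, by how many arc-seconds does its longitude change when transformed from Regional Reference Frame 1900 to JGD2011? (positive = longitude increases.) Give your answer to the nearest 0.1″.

sin φ = 0.568993, cos φ = 0.822343, sin λ = 0.766226, cos λ = -0.642571.
East component: ΔE = −sin λ·ΔX + cos λ·ΔY = −(0.766226)(543) + (-0.642571)(197) = -542.65 m.
1° of latitude spans πR/180 = 111195 m; at latitude φ, 1° of longitude spans that × cos φ = 91440.3 m, so Δλ = -542.65 / 91440.3 × 3600 = -21.364″.

Δλ = -21.4″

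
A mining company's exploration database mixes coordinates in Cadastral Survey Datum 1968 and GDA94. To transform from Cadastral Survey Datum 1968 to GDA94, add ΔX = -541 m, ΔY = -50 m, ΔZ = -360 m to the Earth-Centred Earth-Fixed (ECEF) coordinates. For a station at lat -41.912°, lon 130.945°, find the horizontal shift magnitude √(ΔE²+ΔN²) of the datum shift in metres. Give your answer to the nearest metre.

445 m

The local east axis at (φ, λ) is (−sin λ, cos λ, 0), so ΔE = −sin(130.945°)·(-541) + cos(130.945°)·(-50) = 441.41 m.
The local north axis is (−sin φ cos λ, −sin φ sin λ, cos φ), giving ΔN = 236.826 − 25.228 − 267.902 = -56.30 m.
Horizontal magnitude = √(ΔE² + ΔN²) = √(441.41² + (-56.30)²) = 444.98 m.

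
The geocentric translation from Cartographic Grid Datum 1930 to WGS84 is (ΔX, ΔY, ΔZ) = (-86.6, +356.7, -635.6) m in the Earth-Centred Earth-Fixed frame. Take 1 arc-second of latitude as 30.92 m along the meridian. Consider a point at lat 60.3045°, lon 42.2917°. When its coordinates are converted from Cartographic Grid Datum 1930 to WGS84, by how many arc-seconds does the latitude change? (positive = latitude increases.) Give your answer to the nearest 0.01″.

sin φ = 0.868670, cos φ = 0.495390, sin λ = 0.672905, cos λ = 0.739729.
North component: ΔN = −sin φ cos λ·ΔX − sin φ sin λ·ΔY + cos φ·ΔZ = −(0.868670)(0.739729)(-86.6) − (0.868670)(0.672905)(356.7) + (0.495390)(-635.6) = -467.73 m.
1° of latitude spans 3600 × 30.92 = 111312 m, so Δφ = -467.73 / 111312 × 3600 = -15.127″.

Δφ = -15.13″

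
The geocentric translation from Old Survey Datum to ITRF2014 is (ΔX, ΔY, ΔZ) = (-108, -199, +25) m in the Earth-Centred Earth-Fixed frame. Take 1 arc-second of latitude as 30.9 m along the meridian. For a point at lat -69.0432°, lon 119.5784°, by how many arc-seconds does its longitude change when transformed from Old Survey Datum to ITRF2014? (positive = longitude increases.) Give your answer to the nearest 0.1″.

Δλ = 17.4″

sin φ = -0.933850, cos φ = 0.357664, sin λ = 0.869681, cos λ = -0.493614.
East component: ΔE = −sin λ·ΔX + cos λ·ΔY = −(0.869681)(-108) + (-0.493614)(-199) = 192.15 m.
1° of latitude spans 3600 × 30.90 = 111240 m; at latitude φ, 1° of longitude spans that × cos φ = 39786.5 m, so Δλ = 192.15 / 39786.5 × 3600 = 17.387″.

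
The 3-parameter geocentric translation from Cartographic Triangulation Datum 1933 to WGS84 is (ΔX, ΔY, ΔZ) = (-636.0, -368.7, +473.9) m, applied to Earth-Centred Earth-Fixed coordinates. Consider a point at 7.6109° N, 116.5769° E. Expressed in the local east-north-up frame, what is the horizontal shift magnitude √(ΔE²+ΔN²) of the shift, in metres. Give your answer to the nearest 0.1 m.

The local east axis at (φ, λ) is (−sin λ, cos λ, 0), so ΔE = −sin(116.5769°)·(-636.0) + cos(116.5769°)·(-368.7) = 733.75 m.
The local north axis is (−sin φ cos λ, −sin φ sin λ, cos φ), giving ΔN = -37.687 + 43.673 + 469.725 = 475.71 m.
Horizontal magnitude = √(ΔE² + ΔN²) = √(733.75² + 475.71²) = 874.47 m.

874.5 m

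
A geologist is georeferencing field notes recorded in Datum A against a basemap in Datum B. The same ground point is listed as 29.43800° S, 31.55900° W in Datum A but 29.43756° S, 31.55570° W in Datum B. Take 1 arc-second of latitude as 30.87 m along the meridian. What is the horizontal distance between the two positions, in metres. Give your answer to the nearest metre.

323 m

Δφ = -29.43756° − -29.43800° = +0.00044°; Δλ = -31.55570° − -31.55900° = +0.00330°.
1° of latitude = 3600 × 30.87 = 111132 m.
ΔN = Δφ × 111132 = 48.9 m; ΔE = Δλ × 111132 × cos(-29.43800°) = +0.00330 × 111132 × 0.870888 = 319.4 m.
Distance = √(ΔE² + ΔN²) = √(319.4² + 48.9²) = 323.1 m.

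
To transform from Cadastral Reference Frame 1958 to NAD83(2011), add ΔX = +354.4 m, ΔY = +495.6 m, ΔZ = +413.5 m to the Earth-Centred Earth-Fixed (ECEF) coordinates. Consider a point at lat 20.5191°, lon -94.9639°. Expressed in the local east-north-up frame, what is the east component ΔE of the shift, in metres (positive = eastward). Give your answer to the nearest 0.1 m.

The local east axis at (φ, λ) is (−sin λ, cos λ, 0), so ΔE = −sin(-94.9639°)·354.4 + cos(-94.9639°)·495.6 = 310.19 m.

ΔE = 310.2 m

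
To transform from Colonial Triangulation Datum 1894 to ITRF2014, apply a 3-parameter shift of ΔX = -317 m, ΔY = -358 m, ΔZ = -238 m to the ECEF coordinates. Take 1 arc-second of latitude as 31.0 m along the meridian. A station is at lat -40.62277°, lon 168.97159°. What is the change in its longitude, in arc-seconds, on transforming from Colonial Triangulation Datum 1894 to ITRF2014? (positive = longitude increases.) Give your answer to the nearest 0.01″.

Δλ = 17.51″

sin φ = -0.651076, cos φ = 0.759013, sin λ = 0.191296, cos λ = -0.981532.
East component: ΔE = −sin λ·ΔX + cos λ·ΔY = −(0.191296)(-317) + (-0.981532)(-358) = 412.03 m.
1° of latitude spans 3600 × 31.00 = 111600 m; at latitude φ, 1° of longitude spans that × cos φ = 84705.8 m, so Δλ = 412.03 / 84705.8 × 3600 = 17.511″.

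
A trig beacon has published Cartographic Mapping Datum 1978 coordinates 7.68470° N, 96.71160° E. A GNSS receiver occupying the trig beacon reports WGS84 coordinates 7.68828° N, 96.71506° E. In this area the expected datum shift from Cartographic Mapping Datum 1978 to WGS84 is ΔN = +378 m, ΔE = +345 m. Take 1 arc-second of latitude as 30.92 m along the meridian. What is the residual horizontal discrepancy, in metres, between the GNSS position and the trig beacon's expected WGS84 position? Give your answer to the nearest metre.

42 m

Observed coordinate differences: Δφ = +0.00358°, Δλ = +0.00346°.
Converting to metres (1° lat = 111312 m, cos φ = 0.991019): observed ΔN = 398.5 m, observed ΔE = 381.7 m.
Subtracting the expected shift leaves a residual of 398.5 − (378) = 20.5 m north and 381.7 − (345) = 36.7 m east.
Residual distance = √(20.5² + 36.7²) = 42.0 m.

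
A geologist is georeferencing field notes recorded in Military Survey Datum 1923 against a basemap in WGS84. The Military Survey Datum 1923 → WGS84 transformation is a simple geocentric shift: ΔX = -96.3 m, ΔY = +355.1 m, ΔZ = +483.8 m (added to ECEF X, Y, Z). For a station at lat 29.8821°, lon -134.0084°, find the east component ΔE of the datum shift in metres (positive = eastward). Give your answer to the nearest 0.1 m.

ΔE = -316.0 m

The local east axis at (φ, λ) is (−sin λ, cos λ, 0), so ΔE = −sin(-134.0084°)·(-96.3) + cos(-134.0084°)·355.1 = -315.97 m.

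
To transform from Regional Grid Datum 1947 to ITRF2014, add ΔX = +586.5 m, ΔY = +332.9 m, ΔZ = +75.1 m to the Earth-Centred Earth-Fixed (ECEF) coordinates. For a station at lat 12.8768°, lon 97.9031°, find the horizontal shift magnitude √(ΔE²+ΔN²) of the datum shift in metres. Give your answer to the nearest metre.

627 m

At φ = 12.8768°, λ = 97.9031°: sin φ = 0.222855, cos φ = 0.974852, sin λ = 0.990502, cos λ = -0.137498.
ΔE = −sin λ·ΔX + cos λ·ΔY = −(0.990502)·(586.5) + (-0.137498)·(332.9) = -626.70 m.
ΔN = −sin φ cos λ·ΔX − sin φ sin λ·ΔY + cos φ·ΔZ = −(0.222855)(-0.137498)(586.5) − (0.222855)(0.990502)(332.9) + (0.974852)(75.1) = 17.70 m.
Horizontal magnitude = √(ΔE² + ΔN²) = √((-626.70)² + 17.70²) = 626.95 m.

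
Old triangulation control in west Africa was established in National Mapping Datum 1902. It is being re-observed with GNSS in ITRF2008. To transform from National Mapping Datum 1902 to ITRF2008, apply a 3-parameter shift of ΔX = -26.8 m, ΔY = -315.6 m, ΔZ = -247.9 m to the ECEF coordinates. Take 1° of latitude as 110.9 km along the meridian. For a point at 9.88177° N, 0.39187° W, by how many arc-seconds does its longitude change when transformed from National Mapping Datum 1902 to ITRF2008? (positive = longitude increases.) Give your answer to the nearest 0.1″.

Δλ = -10.4″

sin φ = 0.171616, cos φ = 0.985164, sin λ = -0.006839, cos λ = 0.999977.
East component: ΔE = −sin λ·ΔX + cos λ·ΔY = −(-0.006839)(-26.8) + (0.999977)(-315.6) = -315.78 m.
1° of latitude spans 110900 m; at latitude φ, 1° of longitude spans that × cos φ = 109254.7 m, so Δλ = -315.78 / 109254.7 × 3600 = -10.405″.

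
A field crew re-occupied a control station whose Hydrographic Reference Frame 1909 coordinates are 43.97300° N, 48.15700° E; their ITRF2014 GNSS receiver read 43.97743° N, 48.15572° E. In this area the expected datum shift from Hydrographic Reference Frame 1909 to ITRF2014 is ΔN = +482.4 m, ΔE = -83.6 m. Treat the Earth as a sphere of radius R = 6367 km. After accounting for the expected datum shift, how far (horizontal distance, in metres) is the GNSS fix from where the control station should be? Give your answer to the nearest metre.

21 m

Observed coordinate differences: Δφ = +0.00443°, Δλ = -0.00128°.
Converting to metres (1° lat = 111125 m, cos φ = 0.719667): observed ΔN = 492.3 m, observed ΔE = -102.4 m.
Subtracting the expected shift leaves a residual of 492.3 − (482.4) = 9.9 m north and -102.4 − (-83.6) = -18.8 m east.
Residual distance = √(9.9² + (-18.8)²) = 21.2 m.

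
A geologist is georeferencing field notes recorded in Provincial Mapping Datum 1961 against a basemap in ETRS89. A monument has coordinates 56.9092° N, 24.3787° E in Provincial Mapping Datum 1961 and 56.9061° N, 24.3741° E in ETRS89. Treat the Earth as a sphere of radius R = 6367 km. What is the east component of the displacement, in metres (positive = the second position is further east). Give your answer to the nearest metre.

Δφ = 56.9061° − 56.9092° = -0.0031°; Δλ = 24.3741° − 24.3787° = -0.0046°.
1° along a meridian = πR/180 = 111125 m.
ΔN = Δφ × 111125 = -344.5 m; ΔE = Δλ × 111125 × cos(56.9092°) = -0.0046 × 111125 × 0.545967 = -279.1 m.

ΔE = -279 m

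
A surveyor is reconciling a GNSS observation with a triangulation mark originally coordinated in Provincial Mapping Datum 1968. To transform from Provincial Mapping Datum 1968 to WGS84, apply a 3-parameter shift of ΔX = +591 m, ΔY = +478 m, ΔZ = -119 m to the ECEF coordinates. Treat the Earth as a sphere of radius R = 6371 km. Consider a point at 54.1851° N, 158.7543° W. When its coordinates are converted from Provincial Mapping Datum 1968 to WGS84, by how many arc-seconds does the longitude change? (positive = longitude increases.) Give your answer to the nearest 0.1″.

sin φ = 0.810912, cos φ = 0.585169, sin λ = -0.362368, cos λ = -0.932035.
East component: ΔE = −sin λ·ΔX + cos λ·ΔY = −(-0.362368)(591) + (-0.932035)(478) = -231.35 m.
1° of latitude spans πR/180 = 111195 m; at latitude φ, 1° of longitude spans that × cos φ = 65067.8 m, so Δλ = -231.35 / 65067.8 × 3600 = -12.800″.

Δλ = -12.8″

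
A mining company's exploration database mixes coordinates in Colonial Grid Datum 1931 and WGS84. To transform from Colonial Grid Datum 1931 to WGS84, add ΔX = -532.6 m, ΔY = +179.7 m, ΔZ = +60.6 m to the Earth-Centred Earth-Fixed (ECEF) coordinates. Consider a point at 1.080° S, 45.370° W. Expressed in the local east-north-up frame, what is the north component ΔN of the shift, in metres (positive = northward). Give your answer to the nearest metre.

The local north axis is (−sin φ cos λ, −sin φ sin λ, cos φ), giving ΔN = -7.052 − 2.410 + 60.589 = 51.13 m.

ΔN = 51 m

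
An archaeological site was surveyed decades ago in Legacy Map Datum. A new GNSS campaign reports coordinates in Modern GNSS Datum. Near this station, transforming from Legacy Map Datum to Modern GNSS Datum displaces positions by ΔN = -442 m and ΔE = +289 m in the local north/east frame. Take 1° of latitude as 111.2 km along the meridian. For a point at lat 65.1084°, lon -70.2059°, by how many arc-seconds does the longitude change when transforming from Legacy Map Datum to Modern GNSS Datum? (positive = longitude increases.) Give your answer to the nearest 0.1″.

Δλ = 22.2″

At latitude 65.1084°, cos φ = 0.420903.
1° of longitude at this latitude = 111.2 × cos φ = 46.80 km, so Δλ = 289.0 / 46804.4 = 0.0061746° = 22.229″.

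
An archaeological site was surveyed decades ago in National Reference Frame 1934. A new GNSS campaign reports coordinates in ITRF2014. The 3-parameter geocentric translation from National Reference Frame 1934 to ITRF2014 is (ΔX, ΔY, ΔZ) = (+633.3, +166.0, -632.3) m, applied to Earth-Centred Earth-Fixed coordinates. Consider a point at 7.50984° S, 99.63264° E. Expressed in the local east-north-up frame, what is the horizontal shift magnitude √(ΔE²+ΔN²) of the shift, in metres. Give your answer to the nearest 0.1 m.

At φ = -7.50984°, λ = 99.63264°: sin φ = -0.130696, cos φ = 0.991422, sin λ = 0.985901, cos λ = -0.167330.
ΔE = −sin λ·ΔX + cos λ·ΔY = −(0.985901)·(633.3) + (-0.167330)·(166.0) = -652.15 m.
ΔN = −sin φ cos λ·ΔX − sin φ sin λ·ΔY + cos φ·ΔZ = −(-0.130696)(-0.167330)(633.3) − (-0.130696)(0.985901)(166.0) + (0.991422)(-632.3) = -619.34 m.
Horizontal magnitude = √(ΔE² + ΔN²) = √((-652.15)² + (-619.34)²) = 899.37 m.

899.4 m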